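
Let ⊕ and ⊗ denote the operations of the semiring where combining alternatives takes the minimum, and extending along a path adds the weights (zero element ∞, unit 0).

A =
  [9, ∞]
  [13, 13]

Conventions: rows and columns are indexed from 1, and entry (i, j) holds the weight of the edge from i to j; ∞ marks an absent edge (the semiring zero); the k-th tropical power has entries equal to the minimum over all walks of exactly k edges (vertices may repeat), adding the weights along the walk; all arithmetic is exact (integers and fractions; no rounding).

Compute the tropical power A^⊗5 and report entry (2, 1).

A^⊗2:
  [18, ∞]
  [22, 26]
A^⊗3:
  [27, ∞]
  [31, 39]
A^⊗4:
  [36, ∞]
  [40, 52]
A^⊗5:
  [45, ∞]
  [49, 65]
Key observation: the optimum is the walk 2->1->1->1->1->1, with weight 13 + 9 + 9 + 9 + 9 = 49.
Optimal value attained by: walk 2->1->1->1->1->1.
Answer: (A^⊗5)[2][1] = 49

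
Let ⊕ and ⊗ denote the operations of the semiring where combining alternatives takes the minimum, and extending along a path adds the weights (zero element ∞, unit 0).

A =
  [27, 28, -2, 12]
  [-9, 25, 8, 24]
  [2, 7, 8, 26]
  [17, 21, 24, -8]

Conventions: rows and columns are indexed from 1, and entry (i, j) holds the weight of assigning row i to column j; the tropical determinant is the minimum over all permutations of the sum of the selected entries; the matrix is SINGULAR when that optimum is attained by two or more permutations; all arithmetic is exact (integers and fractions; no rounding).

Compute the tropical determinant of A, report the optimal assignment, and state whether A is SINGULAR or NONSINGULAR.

σ = (1, 2, 3, 4): 27 + 25 + 8 + (-8) = 52
σ = (1, 2, 4, 3): 27 + 25 + 26 + 24 = 102
σ = (1, 3, 2, 4): 27 + 8 + 7 + (-8) = 34
σ = (1, 3, 4, 2): 27 + 8 + 26 + 21 = 82
σ = (1, 4, 2, 3): 27 + 24 + 7 + 24 = 82
σ = (1, 4, 3, 2): 27 + 24 + 8 + 21 = 80
σ = (2, 1, 3, 4): 28 + (-9) + 8 + (-8) = 19
σ = (2, 1, 4, 3): 28 + (-9) + 26 + 24 = 69
σ = (2, 3, 1, 4): 28 + 8 + 2 + (-8) = 30
σ = (2, 3, 4, 1): 28 + 8 + 26 + 17 = 79
σ = (2, 4, 1, 3): 28 + 24 + 2 + 24 = 78
σ = (2, 4, 3, 1): 28 + 24 + 8 + 17 = 77
σ = (3, 1, 2, 4): (-2) + (-9) + 7 + (-8) = -12
σ = (3, 1, 4, 2): (-2) + (-9) + 26 + 21 = 36
σ = (3, 2, 1, 4): (-2) + 25 + 2 + (-8) = 17
σ = (3, 2, 4, 1): (-2) + 25 + 26 + 17 = 66
σ = (3, 4, 1, 2): (-2) + 24 + 2 + 21 = 45
σ = (3, 4, 2, 1): (-2) + 24 + 7 + 17 = 46
σ = (4, 1, 2, 3): 12 + (-9) + 7 + 24 = 34
σ = (4, 1, 3, 2): 12 + (-9) + 8 + 21 = 32
σ = (4, 2, 1, 3): 12 + 25 + 2 + 24 = 63
σ = (4, 2, 3, 1): 12 + 25 + 8 + 17 = 62
σ = (4, 3, 1, 2): 12 + 8 + 2 + 21 = 43
σ = (4, 3, 2, 1): 12 + 8 + 7 + 17 = 44
Optimal value attained by: σ = (3, 1, 2, 4).
Answer: det⊕(A) = -12; verdict: NONSINGULAR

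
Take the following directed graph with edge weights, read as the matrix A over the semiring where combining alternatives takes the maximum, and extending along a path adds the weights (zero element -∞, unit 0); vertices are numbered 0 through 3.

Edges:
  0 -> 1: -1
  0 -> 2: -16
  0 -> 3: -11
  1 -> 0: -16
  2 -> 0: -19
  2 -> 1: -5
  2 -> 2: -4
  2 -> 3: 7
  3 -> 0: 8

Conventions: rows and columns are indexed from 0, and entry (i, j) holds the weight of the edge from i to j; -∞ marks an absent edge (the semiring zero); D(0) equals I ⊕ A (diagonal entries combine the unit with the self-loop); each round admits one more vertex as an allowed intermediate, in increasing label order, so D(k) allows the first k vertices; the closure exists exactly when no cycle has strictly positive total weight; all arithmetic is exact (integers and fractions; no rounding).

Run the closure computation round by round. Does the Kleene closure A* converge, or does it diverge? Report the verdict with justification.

D(0):
  [0, -1, -16, -11]
  [-16, 0, -∞, -∞]
  [-19, -5, 0, 7]
  [8, -∞, -∞, 0]
D(1):
  [0, -1, -16, -11]
  [-16, 0, -32, -27]
  [-19, -5, 0, 7]
  [8, 7, -8, 0]
D(2):
  [0, -1, -16, -11]
  [-16, 0, -32, -27]
  [-19, -5, 0, 7]
  [8, 7, -8, 0]
D(3):
  [0, -1, -16, -9]
  [-16, 0, -32, -25]
  [-19, -5, 0, 7]
  [8, 7, -8, 0]
D(4):
  [0, -1, -16, -9]
  [-16, 0, -32, -25]
  [15, 14, 0, 7]
  [8, 7, -8, 0]
Key observation: every diagonal entry stays at the unit through all rounds, so no improving cycle exists.
Answer: CONVERGES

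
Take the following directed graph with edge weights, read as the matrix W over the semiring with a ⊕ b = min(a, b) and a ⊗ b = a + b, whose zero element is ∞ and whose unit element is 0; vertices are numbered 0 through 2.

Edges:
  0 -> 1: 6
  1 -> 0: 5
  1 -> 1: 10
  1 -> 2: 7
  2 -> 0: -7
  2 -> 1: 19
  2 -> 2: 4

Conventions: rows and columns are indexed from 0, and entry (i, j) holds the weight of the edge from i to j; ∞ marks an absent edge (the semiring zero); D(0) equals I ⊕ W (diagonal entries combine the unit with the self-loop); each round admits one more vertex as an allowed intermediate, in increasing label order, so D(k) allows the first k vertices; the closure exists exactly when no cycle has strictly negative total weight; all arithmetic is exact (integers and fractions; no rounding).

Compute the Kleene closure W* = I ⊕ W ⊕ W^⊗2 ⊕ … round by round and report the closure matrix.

D(0):
  [0, 6, ∞]
  [5, 0, 7]
  [-7, 19, 0]
D(1):
  [0, 6, ∞]
  [5, 0, 7]
  [-7, -1, 0]
D(2):
  [0, 6, 13]
  [5, 0, 7]
  [-7, -1, 0]
D(3):
  [0, 6, 13]
  [0, 0, 7]
  [-7, -1, 0]
Answer: W* = [[0, 6, 13], [0, 0, 7], [-7, -1, 0]]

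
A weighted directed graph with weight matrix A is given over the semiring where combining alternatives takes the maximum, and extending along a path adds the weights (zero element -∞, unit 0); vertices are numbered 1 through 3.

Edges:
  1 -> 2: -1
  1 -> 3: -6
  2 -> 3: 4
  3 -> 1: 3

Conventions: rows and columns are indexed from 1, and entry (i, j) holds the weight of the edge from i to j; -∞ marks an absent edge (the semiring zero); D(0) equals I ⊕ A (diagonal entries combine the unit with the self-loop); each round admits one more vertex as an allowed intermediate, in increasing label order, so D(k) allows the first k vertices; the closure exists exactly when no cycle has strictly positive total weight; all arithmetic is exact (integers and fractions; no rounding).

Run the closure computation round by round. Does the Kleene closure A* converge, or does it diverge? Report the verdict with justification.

D(0):
  [0, -1, -6]
  [-∞, 0, 4]
  [3, -∞, 0]
D(1):
  [0, -1, -6]
  [-∞, 0, 4]
  [3, 2, 0]
Detection: at round 2, diagonal entry (3, 3) turns strictly positive.
Key observation: the cycle 3->1->2->3 has total weight 3 + (-1) + 4, which is strictly positive.
Answer: DIVERGES — positive cycle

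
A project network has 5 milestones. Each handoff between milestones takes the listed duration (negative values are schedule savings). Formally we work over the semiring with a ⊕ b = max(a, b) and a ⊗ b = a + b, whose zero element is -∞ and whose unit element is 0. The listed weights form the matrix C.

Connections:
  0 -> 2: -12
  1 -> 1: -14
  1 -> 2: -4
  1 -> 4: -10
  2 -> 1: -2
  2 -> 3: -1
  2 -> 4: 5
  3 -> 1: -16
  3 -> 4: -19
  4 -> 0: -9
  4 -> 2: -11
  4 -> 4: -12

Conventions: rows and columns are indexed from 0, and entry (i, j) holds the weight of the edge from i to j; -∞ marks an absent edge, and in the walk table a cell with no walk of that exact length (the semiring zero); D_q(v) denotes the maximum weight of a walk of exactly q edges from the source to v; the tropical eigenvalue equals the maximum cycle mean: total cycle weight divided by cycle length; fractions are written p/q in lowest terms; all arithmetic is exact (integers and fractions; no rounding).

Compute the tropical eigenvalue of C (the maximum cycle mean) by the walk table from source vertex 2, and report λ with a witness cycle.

q=0: [-∞, -∞, 0, -∞, -∞]
q=1: [-∞, -2, -∞, -1, 5]
q=2: [-4, -16, -6, -∞, -7]
q=3: [-16, -8, -16, -7, -1]
q=4: [-10, -18, -12, -17, -11]
q=5: [-20, -14, -22, -13, -7]
Optimal cycle mean attained by: cycle 1->2->1, total (-4) + (-2), length 2.
Answer: λ = -3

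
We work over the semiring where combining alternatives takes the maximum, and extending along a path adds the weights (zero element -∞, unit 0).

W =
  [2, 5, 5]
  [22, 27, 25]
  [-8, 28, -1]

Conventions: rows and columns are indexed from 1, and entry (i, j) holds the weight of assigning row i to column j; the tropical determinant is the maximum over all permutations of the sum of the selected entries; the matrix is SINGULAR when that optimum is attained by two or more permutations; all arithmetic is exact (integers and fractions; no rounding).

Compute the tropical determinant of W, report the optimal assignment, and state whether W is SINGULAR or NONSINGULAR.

σ = (1, 2, 3): 2 + 27 + (-1) = 28
σ = (1, 3, 2): 2 + 25 + 28 = 55
σ = (2, 1, 3): 5 + 22 + (-1) = 26
σ = (2, 3, 1): 5 + 25 + (-8) = 22
σ = (3, 1, 2): 5 + 22 + 28 = 55
σ = (3, 2, 1): 5 + 27 + (-8) = 24
Optimal value attained by: σ = (1, 3, 2).
Answer: det⊕(W) = 55; verdict: SINGULAR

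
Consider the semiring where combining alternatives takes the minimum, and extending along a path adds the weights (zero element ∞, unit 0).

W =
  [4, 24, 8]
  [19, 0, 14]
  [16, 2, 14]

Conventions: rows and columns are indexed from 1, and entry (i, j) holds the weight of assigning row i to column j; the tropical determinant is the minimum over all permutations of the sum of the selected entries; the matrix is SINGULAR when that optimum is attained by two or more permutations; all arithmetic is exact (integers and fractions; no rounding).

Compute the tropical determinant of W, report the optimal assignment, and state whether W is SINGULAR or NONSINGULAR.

σ = (1, 2, 3): 4 + 0 + 14 = 18
σ = (1, 3, 2): 4 + 14 + 2 = 20
σ = (2, 1, 3): 24 + 19 + 14 = 57
σ = (2, 3, 1): 24 + 14 + 16 = 54
σ = (3, 1, 2): 8 + 19 + 2 = 29
σ = (3, 2, 1): 8 + 0 + 16 = 24
Optimal value attained by: σ = (1, 2, 3).
Answer: det⊕(W) = 18; verdict: NONSINGULAR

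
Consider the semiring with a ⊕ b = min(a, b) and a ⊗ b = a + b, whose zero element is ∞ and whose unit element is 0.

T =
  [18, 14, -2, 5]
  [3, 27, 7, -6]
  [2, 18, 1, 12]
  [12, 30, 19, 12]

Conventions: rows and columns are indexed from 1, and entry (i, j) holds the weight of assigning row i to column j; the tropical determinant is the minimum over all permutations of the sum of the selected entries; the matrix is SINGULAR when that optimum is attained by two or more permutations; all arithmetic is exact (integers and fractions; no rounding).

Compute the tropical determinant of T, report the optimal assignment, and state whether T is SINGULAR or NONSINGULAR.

σ = (1, 2, 3, 4): 18 + 27 + 1 + 12 = 58
σ = (1, 2, 4, 3): 18 + 27 + 12 + 19 = 76
σ = (1, 3, 2, 4): 18 + 7 + 18 + 12 = 55
σ = (1, 3, 4, 2): 18 + 7 + 12 + 30 = 67
σ = (1, 4, 2, 3): 18 + (-6) + 18 + 19 = 49
σ = (1, 4, 3, 2): 18 + (-6) + 1 + 30 = 43
σ = (2, 1, 3, 4): 14 + 3 + 1 + 12 = 30
σ = (2, 1, 4, 3): 14 + 3 + 12 + 19 = 48
σ = (2, 3, 1, 4): 14 + 7 + 2 + 12 = 35
σ = (2, 3, 4, 1): 14 + 7 + 12 + 12 = 45
σ = (2, 4, 1, 3): 14 + (-6) + 2 + 19 = 29
σ = (2, 4, 3, 1): 14 + (-6) + 1 + 12 = 21
σ = (3, 1, 2, 4): (-2) + 3 + 18 + 12 = 31
σ = (3, 1, 4, 2): (-2) + 3 + 12 + 30 = 43
σ = (3, 2, 1, 4): (-2) + 27 + 2 + 12 = 39
σ = (3, 2, 4, 1): (-2) + 27 + 12 + 12 = 49
σ = (3, 4, 1, 2): (-2) + (-6) + 2 + 30 = 24
σ = (3, 4, 2, 1): (-2) + (-6) + 18 + 12 = 22
σ = (4, 1, 2, 3): 5 + 3 + 18 + 19 = 45
σ = (4, 1, 3, 2): 5 + 3 + 1 + 30 = 39
σ = (4, 2, 1, 3): 5 + 27 + 2 + 19 = 53
σ = (4, 2, 3, 1): 5 + 27 + 1 + 12 = 45
σ = (4, 3, 1, 2): 5 + 7 + 2 + 30 = 44
σ = (4, 3, 2, 1): 5 + 7 + 18 + 12 = 42
Optimal value attained by: σ = (2, 4, 3, 1).
Answer: det⊕(T) = 21; verdict: NONSINGULAR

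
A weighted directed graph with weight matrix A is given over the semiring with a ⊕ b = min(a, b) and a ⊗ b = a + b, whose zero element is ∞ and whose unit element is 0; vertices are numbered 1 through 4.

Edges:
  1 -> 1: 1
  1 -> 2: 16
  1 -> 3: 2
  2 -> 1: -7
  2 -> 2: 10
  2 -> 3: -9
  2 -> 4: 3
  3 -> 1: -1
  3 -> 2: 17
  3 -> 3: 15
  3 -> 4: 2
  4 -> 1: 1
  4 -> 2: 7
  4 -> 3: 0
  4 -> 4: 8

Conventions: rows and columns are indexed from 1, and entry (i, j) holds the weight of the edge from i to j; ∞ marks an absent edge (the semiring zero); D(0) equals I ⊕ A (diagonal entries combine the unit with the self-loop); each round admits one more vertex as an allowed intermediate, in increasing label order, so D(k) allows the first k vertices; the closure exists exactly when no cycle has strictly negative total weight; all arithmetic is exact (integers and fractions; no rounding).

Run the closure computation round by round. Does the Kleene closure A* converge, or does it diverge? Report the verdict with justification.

D(0):
  [0, 16, 2, ∞]
  [-7, 0, -9, 3]
  [-1, 17, 0, 2]
  [1, 7, 0, 0]
D(1):
  [0, 16, 2, ∞]
  [-7, 0, -9, 3]
  [-1, 15, 0, 2]
  [1, 7, 0, 0]
D(2):
  [0, 16, 2, 19]
  [-7, 0, -9, 3]
  [-1, 15, 0, 2]
  [0, 7, -2, 0]
D(3):
  [0, 16, 2, 4]
  [-10, 0, -9, -7]
  [-1, 15, 0, 2]
  [-3, 7, -2, 0]
D(4):
  [0, 11, 2, 4]
  [-10, 0, -9, -7]
  [-1, 9, 0, 2]
  [-3, 7, -2, 0]
Key observation: every diagonal entry stays at the unit through all rounds, so no improving cycle exists.
Answer: CONVERGES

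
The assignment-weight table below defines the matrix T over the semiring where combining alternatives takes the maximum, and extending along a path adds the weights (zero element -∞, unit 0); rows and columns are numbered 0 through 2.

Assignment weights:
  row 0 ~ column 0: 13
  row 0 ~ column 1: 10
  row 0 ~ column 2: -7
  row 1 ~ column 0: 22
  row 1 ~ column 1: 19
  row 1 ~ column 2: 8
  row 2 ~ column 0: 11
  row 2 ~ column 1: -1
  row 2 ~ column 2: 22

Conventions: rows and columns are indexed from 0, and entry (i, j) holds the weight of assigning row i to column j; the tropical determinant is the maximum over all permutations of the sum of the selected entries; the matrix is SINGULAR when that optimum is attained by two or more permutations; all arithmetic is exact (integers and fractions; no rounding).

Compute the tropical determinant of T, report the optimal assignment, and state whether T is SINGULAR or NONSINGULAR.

σ = (0, 1, 2): 13 + 19 + 22 = 54
σ = (0, 2, 1): 13 + 8 + (-1) = 20
σ = (1, 0, 2): 10 + 22 + 22 = 54
σ = (1, 2, 0): 10 + 8 + 11 = 29
σ = (2, 0, 1): (-7) + 22 + (-1) = 14
σ = (2, 1, 0): (-7) + 19 + 11 = 23
Optimal value attained by: σ = (0, 1, 2).
Answer: det⊕(T) = 54; verdict: SINGULAR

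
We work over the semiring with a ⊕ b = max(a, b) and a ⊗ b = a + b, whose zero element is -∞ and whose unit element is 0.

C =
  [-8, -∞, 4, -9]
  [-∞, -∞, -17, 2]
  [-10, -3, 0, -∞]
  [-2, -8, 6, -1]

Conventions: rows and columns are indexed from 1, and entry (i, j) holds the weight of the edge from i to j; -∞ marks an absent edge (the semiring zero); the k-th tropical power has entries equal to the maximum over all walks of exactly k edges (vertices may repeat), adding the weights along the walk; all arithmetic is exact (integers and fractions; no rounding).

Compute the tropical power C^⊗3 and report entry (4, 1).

C^⊗2:
  [-6, 1, 4, -10]
  [0, -6, 8, 1]
  [-10, -3, 0, -1]
  [-3, 3, 6, -2]
C^⊗3:
  [-6, 1, 4, 3]
  [-1, 5, 8, 0]
  [-3, -3, 5, -1]
  [-4, 3, 6, 5]
Key observation: the optimum is the walk 4->3->3->1, with weight 6 + 0 + (-10) = -4.
Optimal value attained by: walk 4->3->3->1.
Answer: (C^⊗3)[4][1] = -4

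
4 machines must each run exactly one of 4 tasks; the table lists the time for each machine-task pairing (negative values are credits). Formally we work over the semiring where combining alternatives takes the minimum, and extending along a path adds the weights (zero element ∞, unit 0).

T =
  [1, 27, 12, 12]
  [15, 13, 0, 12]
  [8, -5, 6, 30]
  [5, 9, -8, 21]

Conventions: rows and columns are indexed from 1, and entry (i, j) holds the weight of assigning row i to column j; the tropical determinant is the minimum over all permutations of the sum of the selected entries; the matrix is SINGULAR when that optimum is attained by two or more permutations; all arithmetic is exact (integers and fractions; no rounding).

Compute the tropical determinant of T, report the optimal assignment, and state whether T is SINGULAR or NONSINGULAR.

σ = (1, 2, 3, 4): 1 + 13 + 6 + 21 = 41
σ = (1, 2, 4, 3): 1 + 13 + 30 + (-8) = 36
σ = (1, 3, 2, 4): 1 + 0 + (-5) + 21 = 17
σ = (1, 3, 4, 2): 1 + 0 + 30 + 9 = 40
σ = (1, 4, 2, 3): 1 + 12 + (-5) + (-8) = 0
σ = (1, 4, 3, 2): 1 + 12 + 6 + 9 = 28
σ = (2, 1, 3, 4): 27 + 15 + 6 + 21 = 69
σ = (2, 1, 4, 3): 27 + 15 + 30 + (-8) = 64
σ = (2, 3, 1, 4): 27 + 0 + 8 + 21 = 56
σ = (2, 3, 4, 1): 27 + 0 + 30 + 5 = 62
σ = (2, 4, 1, 3): 27 + 12 + 8 + (-8) = 39
σ = (2, 4, 3, 1): 27 + 12 + 6 + 5 = 50
σ = (3, 1, 2, 4): 12 + 15 + (-5) + 21 = 43
σ = (3, 1, 4, 2): 12 + 15 + 30 + 9 = 66
σ = (3, 2, 1, 4): 12 + 13 + 8 + 21 = 54
σ = (3, 2, 4, 1): 12 + 13 + 30 + 5 = 60
σ = (3, 4, 1, 2): 12 + 12 + 8 + 9 = 41
σ = (3, 4, 2, 1): 12 + 12 + (-5) + 5 = 24
σ = (4, 1, 2, 3): 12 + 15 + (-5) + (-8) = 14
σ = (4, 1, 3, 2): 12 + 15 + 6 + 9 = 42
σ = (4, 2, 1, 3): 12 + 13 + 8 + (-8) = 25
σ = (4, 2, 3, 1): 12 + 13 + 6 + 5 = 36
σ = (4, 3, 1, 2): 12 + 0 + 8 + 9 = 29
σ = (4, 3, 2, 1): 12 + 0 + (-5) + 5 = 12
Optimal value attained by: σ = (1, 4, 2, 3).
Answer: det⊕(T) = 0; verdict: NONSINGULAR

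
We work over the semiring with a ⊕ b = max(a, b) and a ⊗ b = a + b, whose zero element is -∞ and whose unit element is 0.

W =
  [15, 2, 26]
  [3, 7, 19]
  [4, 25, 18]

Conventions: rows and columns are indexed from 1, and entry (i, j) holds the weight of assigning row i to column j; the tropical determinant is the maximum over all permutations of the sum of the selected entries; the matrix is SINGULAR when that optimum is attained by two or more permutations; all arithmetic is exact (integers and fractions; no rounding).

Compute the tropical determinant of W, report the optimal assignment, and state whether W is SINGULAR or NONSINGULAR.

σ = (1, 2, 3): 15 + 7 + 18 = 40
σ = (1, 3, 2): 15 + 19 + 25 = 59
σ = (2, 1, 3): 2 + 3 + 18 = 23
σ = (2, 3, 1): 2 + 19 + 4 = 25
σ = (3, 1, 2): 26 + 3 + 25 = 54
σ = (3, 2, 1): 26 + 7 + 4 = 37
Optimal value attained by: σ = (1, 3, 2).
Answer: det⊕(W) = 59; verdict: NONSINGULAR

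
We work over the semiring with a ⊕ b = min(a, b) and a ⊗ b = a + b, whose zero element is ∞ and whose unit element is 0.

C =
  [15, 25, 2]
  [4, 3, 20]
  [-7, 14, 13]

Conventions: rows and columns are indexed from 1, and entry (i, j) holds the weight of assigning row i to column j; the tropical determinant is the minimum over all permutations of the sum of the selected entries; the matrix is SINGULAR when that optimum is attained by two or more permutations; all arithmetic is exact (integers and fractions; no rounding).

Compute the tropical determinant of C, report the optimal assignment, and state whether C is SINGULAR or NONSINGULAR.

σ = (1, 2, 3): 15 + 3 + 13 = 31
σ = (1, 3, 2): 15 + 20 + 14 = 49
σ = (2, 1, 3): 25 + 4 + 13 = 42
σ = (2, 3, 1): 25 + 20 + (-7) = 38
σ = (3, 1, 2): 2 + 4 + 14 = 20
σ = (3, 2, 1): 2 + 3 + (-7) = -2
Optimal value attained by: σ = (3, 2, 1).
Answer: det⊕(C) = -2; verdict: NONSINGULAR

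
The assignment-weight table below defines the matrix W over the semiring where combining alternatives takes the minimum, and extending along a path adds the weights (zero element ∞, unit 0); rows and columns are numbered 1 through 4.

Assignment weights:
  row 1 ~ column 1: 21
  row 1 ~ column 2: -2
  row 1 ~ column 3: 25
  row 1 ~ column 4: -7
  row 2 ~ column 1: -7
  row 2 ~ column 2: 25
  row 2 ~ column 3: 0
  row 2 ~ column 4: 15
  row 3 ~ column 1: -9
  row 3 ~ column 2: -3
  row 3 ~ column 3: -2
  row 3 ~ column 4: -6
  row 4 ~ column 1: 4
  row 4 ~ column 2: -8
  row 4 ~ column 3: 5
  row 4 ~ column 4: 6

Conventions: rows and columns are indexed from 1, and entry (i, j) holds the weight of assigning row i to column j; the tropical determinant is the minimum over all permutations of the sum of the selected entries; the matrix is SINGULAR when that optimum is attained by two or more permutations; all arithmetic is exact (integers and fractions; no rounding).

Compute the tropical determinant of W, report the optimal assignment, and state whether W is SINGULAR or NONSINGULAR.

σ = (1, 2, 3, 4): 21 + 25 + (-2) + 6 = 50
σ = (1, 2, 4, 3): 21 + 25 + (-6) + 5 = 45
σ = (1, 3, 2, 4): 21 + 0 + (-3) + 6 = 24
σ = (1, 3, 4, 2): 21 + 0 + (-6) + (-8) = 7
σ = (1, 4, 2, 3): 21 + 15 + (-3) + 5 = 38
σ = (1, 4, 3, 2): 21 + 15 + (-2) + (-8) = 26
σ = (2, 1, 3, 4): (-2) + (-7) + (-2) + 6 = -5
σ = (2, 1, 4, 3): (-2) + (-7) + (-6) + 5 = -10
σ = (2, 3, 1, 4): (-2) + 0 + (-9) + 6 = -5
σ = (2, 3, 4, 1): (-2) + 0 + (-6) + 4 = -4
σ = (2, 4, 1, 3): (-2) + 15 + (-9) + 5 = 9
σ = (2, 4, 3, 1): (-2) + 15 + (-2) + 4 = 15
σ = (3, 1, 2, 4): 25 + (-7) + (-3) + 6 = 21
σ = (3, 1, 4, 2): 25 + (-7) + (-6) + (-8) = 4
σ = (3, 2, 1, 4): 25 + 25 + (-9) + 6 = 47
σ = (3, 2, 4, 1): 25 + 25 + (-6) + 4 = 48
σ = (3, 4, 1, 2): 25 + 15 + (-9) + (-8) = 23
σ = (3, 4, 2, 1): 25 + 15 + (-3) + 4 = 41
σ = (4, 1, 2, 3): (-7) + (-7) + (-3) + 5 = -12
σ = (4, 1, 3, 2): (-7) + (-7) + (-2) + (-8) = -24
σ = (4, 2, 1, 3): (-7) + 25 + (-9) + 5 = 14
σ = (4, 2, 3, 1): (-7) + 25 + (-2) + 4 = 20
σ = (4, 3, 1, 2): (-7) + 0 + (-9) + (-8) = -24
σ = (4, 3, 2, 1): (-7) + 0 + (-3) + 4 = -6
Optimal value attained by: σ = (4, 1, 3, 2).
Answer: det⊕(W) = -24; verdict: SINGULAR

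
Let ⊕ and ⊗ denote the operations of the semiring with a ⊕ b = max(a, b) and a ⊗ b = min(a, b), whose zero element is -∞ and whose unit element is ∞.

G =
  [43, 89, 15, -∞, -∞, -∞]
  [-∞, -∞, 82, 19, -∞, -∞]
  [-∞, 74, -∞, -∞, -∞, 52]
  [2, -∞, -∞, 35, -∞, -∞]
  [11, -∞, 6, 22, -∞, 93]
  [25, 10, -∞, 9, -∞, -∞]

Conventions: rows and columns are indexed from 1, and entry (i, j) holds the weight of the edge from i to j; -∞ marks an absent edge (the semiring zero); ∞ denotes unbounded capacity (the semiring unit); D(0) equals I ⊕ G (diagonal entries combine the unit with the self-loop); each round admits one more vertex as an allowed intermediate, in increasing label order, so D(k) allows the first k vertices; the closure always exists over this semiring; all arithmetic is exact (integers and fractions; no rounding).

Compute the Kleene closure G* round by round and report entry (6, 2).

D(0):
  [∞, 89, 15, -∞, -∞, -∞]
  [-∞, ∞, 82, 19, -∞, -∞]
  [-∞, 74, ∞, -∞, -∞, 52]
  [2, -∞, -∞, ∞, -∞, -∞]
  [11, -∞, 6, 22, ∞, 93]
  [25, 10, -∞, 9, -∞, ∞]
D(1):
  [∞, 89, 15, -∞, -∞, -∞]
  [-∞, ∞, 82, 19, -∞, -∞]
  [-∞, 74, ∞, -∞, -∞, 52]
  [2, 2, 2, ∞, -∞, -∞]
  [11, 11, 11, 22, ∞, 93]
  [25, 25, 15, 9, -∞, ∞]
D(2):
  [∞, 89, 82, 19, -∞, -∞]
  [-∞, ∞, 82, 19, -∞, -∞]
  [-∞, 74, ∞, 19, -∞, 52]
  [2, 2, 2, ∞, -∞, -∞]
  [11, 11, 11, 22, ∞, 93]
  [25, 25, 25, 19, -∞, ∞]
D(3):
  [∞, 89, 82, 19, -∞, 52]
  [-∞, ∞, 82, 19, -∞, 52]
  [-∞, 74, ∞, 19, -∞, 52]
  [2, 2, 2, ∞, -∞, 2]
  [11, 11, 11, 22, ∞, 93]
  [25, 25, 25, 19, -∞, ∞]
D(4):
  [∞, 89, 82, 19, -∞, 52]
  [2, ∞, 82, 19, -∞, 52]
  [2, 74, ∞, 19, -∞, 52]
  [2, 2, 2, ∞, -∞, 2]
  [11, 11, 11, 22, ∞, 93]
  [25, 25, 25, 19, -∞, ∞]
D(5):
  [∞, 89, 82, 19, -∞, 52]
  [2, ∞, 82, 19, -∞, 52]
  [2, 74, ∞, 19, -∞, 52]
  [2, 2, 2, ∞, -∞, 2]
  [11, 11, 11, 22, ∞, 93]
  [25, 25, 25, 19, -∞, ∞]
D(6):
  [∞, 89, 82, 19, -∞, 52]
  [25, ∞, 82, 19, -∞, 52]
  [25, 74, ∞, 19, -∞, 52]
  [2, 2, 2, ∞, -∞, 2]
  [25, 25, 25, 22, ∞, 93]
  [25, 25, 25, 19, -∞, ∞]
Answer: G*[6][2] = 25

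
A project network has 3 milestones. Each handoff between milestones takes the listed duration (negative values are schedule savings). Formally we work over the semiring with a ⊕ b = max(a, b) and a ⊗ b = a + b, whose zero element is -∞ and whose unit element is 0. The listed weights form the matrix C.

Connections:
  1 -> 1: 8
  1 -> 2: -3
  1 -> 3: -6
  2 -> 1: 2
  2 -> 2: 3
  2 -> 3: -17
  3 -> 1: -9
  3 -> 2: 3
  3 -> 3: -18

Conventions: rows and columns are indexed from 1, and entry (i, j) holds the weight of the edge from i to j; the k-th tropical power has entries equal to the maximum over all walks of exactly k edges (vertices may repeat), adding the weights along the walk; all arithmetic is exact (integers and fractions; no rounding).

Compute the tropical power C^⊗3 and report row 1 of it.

C^⊗2:
  [16, 5, 2]
  [10, 6, -4]
  [5, 6, -14]
C^⊗3:
  [24, 13, 10]
  [18, 9, 4]
  [13, 9, -1]
Answer: row 1 of C^⊗3 = [24, 13, 10]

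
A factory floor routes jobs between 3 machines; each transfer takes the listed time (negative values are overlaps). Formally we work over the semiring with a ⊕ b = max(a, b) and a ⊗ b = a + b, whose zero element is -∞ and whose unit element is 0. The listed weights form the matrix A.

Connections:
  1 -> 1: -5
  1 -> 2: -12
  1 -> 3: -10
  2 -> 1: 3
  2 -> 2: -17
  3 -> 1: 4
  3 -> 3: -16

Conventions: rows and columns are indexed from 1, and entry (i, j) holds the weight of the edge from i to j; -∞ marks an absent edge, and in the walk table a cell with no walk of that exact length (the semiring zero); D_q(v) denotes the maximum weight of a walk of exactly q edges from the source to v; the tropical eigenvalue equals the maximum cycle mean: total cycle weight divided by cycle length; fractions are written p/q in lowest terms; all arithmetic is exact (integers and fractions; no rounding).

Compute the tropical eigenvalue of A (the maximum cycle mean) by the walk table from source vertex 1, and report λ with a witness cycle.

q=0: [0, -∞, -∞]
q=1: [-5, -12, -10]
q=2: [-6, -17, -15]
q=3: [-11, -18, -16]
Optimal cycle mean attained by: cycle 1->3->1, total (-10) + 4, length 2.
Answer: λ = -3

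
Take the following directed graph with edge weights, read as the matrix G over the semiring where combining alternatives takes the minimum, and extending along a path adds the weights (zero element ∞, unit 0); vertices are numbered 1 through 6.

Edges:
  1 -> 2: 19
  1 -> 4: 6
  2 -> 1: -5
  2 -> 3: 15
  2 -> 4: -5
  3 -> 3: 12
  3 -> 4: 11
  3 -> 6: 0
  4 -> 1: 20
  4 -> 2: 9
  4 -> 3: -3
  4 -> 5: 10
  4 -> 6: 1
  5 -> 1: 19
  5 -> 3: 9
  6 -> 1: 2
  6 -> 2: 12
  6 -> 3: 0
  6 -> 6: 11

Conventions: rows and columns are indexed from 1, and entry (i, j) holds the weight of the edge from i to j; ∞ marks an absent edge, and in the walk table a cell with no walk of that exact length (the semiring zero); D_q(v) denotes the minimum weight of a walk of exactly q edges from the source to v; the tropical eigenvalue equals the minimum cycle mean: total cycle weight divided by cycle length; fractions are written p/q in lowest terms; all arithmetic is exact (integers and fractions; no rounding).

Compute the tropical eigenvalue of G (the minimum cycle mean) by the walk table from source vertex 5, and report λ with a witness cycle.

q=0: [∞, ∞, ∞, ∞, 0, ∞]
q=1: [19, ∞, 9, ∞, ∞, ∞]
q=2: [∞, 38, 21, 20, ∞, 9]
q=3: [11, 21, 9, 32, 30, 20]
q=4: [16, 30, 20, 16, 42, 9]
q=5: [11, 21, 9, 22, 26, 17]
q=6: [16, 29, 17, 16, 32, 9]
Optimal cycle mean attained by: cycle 3->6->3, total 0 + 0, length 2.
Answer: λ = 0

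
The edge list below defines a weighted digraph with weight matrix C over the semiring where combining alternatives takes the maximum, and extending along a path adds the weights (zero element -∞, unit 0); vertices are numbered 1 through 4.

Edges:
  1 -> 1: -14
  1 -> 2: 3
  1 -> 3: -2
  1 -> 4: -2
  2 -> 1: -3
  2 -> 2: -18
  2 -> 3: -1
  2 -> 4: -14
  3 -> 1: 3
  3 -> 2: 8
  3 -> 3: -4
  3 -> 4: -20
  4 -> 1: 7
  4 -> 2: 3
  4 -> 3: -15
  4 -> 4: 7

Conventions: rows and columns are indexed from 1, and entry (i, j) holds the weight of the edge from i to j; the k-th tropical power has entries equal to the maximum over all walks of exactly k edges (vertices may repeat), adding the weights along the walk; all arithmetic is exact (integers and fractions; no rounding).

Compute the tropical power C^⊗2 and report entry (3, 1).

C^⊗2:
  [5, 6, 2, 5]
  [2, 7, -5, -5]
  [5, 6, 7, 1]
  [14, 10, 5, 14]
Key observation: the optimum is the walk 3->2->1, with weight 8 + (-3) = 5.
Optimal value attained by: walk 3->2->1.
Answer: (C^⊗2)[3][1] = 5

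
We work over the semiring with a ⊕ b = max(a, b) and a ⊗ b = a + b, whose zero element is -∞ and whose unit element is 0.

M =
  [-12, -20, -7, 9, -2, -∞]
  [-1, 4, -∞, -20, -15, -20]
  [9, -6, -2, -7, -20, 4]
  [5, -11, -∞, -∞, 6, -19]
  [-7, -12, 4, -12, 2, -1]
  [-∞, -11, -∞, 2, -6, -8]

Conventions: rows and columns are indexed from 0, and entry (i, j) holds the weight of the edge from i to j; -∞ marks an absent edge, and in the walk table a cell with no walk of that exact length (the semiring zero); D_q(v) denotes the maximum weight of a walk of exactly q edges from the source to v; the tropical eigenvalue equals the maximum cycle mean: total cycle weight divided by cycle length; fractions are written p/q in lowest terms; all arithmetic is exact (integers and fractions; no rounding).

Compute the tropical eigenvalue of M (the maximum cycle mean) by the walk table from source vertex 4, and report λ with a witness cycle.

q=0: [-∞, -∞, -∞, -∞, 0, -∞]
q=1: [-7, -12, 4, -12, 2, -1]
q=2: [13, -2, 6, 2, 4, 8]
q=3: [15, 2, 8, 22, 11, 10]
q=4: [27, 11, 15, 24, 28, 12]
q=5: [29, 16, 32, 36, 30, 27]
q=6: [41, 26, 34, 38, 42, 36]
Optimal cycle mean attained by: cycle 0->3->0, total 9 + 5, length 2.
Answer: λ = 7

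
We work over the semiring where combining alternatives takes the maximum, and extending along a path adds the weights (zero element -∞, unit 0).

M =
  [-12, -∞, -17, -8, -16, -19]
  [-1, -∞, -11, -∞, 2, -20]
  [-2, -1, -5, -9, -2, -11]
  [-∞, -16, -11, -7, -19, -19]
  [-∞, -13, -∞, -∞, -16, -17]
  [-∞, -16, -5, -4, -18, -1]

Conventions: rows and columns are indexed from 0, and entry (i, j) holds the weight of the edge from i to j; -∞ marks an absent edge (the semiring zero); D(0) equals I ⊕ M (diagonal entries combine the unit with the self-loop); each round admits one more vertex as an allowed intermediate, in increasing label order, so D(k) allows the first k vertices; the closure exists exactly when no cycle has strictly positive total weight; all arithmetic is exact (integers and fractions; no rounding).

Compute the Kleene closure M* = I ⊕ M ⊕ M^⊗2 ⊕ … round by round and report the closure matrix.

D(0):
  [0, -∞, -17, -8, -16, -19]
  [-1, 0, -11, -∞, 2, -20]
  [-2, -1, 0, -9, -2, -11]
  [-∞, -16, -11, 0, -19, -19]
  [-∞, -13, -∞, -∞, 0, -17]
  [-∞, -16, -5, -4, -18, 0]
D(1):
  [0, -∞, -17, -8, -16, -19]
  [-1, 0, -11, -9, 2, -20]
  [-2, -1, 0, -9, -2, -11]
  [-∞, -16, -11, 0, -19, -19]
  [-∞, -13, -∞, -∞, 0, -17]
  [-∞, -16, -5, -4, -18, 0]
D(2):
  [0, -∞, -17, -8, -16, -19]
  [-1, 0, -11, -9, 2, -20]
  [-2, -1, 0, -9, 1, -11]
  [-17, -16, -11, 0, -14, -19]
  [-14, -13, -24, -22, 0, -17]
  [-17, -16, -5, -4, -14, 0]
D(3):
  [0, -18, -17, -8, -16, -19]
  [-1, 0, -11, -9, 2, -20]
  [-2, -1, 0, -9, 1, -11]
  [-13, -12, -11, 0, -10, -19]
  [-14, -13, -24, -22, 0, -17]
  [-7, -6, -5, -4, -4, 0]
D(4):
  [0, -18, -17, -8, -16, -19]
  [-1, 0, -11, -9, 2, -20]
  [-2, -1, 0, -9, 1, -11]
  [-13, -12, -11, 0, -10, -19]
  [-14, -13, -24, -22, 0, -17]
  [-7, -6, -5, -4, -4, 0]
D(5):
  [0, -18, -17, -8, -16, -19]
  [-1, 0, -11, -9, 2, -15]
  [-2, -1, 0, -9, 1, -11]
  [-13, -12, -11, 0, -10, -19]
  [-14, -13, -24, -22, 0, -17]
  [-7, -6, -5, -4, -4, 0]
D(6):
  [0, -18, -17, -8, -16, -19]
  [-1, 0, -11, -9, 2, -15]
  [-2, -1, 0, -9, 1, -11]
  [-13, -12, -11, 0, -10, -19]
  [-14, -13, -22, -21, 0, -17]
  [-7, -6, -5, -4, -4, 0]
Answer: M* = [[0, -18, -17, -8, -16, -19], [-1, 0, -11, -9, 2, -15], [-2, -1, 0, -9, 1, -11], [-13, -12, -11, 0, -10, -19], [-14, -13, -22, -21, 0, -17], [-7, -6, -5, -4, -4, 0]]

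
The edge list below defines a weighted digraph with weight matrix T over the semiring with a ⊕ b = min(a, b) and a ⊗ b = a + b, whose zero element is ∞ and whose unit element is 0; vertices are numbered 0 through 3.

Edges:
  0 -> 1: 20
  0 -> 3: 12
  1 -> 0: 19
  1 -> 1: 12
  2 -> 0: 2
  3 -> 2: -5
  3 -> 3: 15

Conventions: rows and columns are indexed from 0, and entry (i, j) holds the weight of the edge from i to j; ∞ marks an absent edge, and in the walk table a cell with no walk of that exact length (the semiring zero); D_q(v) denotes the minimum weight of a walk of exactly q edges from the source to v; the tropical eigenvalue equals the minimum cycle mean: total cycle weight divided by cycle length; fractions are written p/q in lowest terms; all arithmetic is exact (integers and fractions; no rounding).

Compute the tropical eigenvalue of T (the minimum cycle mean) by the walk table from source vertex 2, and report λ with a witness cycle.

q=0: [∞, ∞, 0, ∞]
q=1: [2, ∞, ∞, ∞]
q=2: [∞, 22, ∞, 14]
q=3: [41, 34, 9, 29]
q=4: [11, 46, 24, 44]
Optimal cycle mean attained by: cycle 0->3->2->0, total 12 + (-5) + 2, length 3.
Answer: λ = 3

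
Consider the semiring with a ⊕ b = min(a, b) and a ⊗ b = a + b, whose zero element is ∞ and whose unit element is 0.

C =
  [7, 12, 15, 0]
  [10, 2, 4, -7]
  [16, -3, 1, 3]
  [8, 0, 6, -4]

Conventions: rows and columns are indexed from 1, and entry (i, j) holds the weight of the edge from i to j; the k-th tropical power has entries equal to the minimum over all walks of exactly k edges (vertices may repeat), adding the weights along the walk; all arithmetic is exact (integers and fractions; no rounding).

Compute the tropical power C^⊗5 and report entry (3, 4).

C^⊗2:
  [8, 0, 6, -4]
  [1, -7, -1, -11]
  [7, -2, 1, -10]
  [4, -4, 2, -8]
C^⊗3:
  [4, -4, 2, -8]
  [-3, -11, -5, -15]
  [-2, -10, -4, -14]
  [0, -8, -2, -12]
C^⊗4:
  [0, -8, -2, -12]
  [-7, -15, -9, -19]
  [-6, -14, -8, -18]
  [-4, -12, -6, -16]
C^⊗5:
  [-4, -12, -6, -16]
  [-11, -19, -13, -23]
  [-10, -18, -12, -22]
  [-8, -16, -10, -20]
Key observation: the optimum is the walk 3->2->4->4->4->4, with weight (-3) + (-7) + (-4) + (-4) + (-4) = -22.
Optimal value attained by: walk 3->2->4->4->4->4.
Answer: (C^⊗5)[3][4] = -22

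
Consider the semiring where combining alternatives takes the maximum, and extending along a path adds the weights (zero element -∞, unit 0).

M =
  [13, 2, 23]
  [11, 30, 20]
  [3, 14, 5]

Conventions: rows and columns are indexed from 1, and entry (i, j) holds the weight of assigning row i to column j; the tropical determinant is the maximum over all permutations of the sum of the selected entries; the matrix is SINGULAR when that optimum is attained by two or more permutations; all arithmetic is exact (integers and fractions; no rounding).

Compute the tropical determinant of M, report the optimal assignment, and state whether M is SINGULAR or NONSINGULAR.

σ = (1, 2, 3): 13 + 30 + 5 = 48
σ = (1, 3, 2): 13 + 20 + 14 = 47
σ = (2, 1, 3): 2 + 11 + 5 = 18
σ = (2, 3, 1): 2 + 20 + 3 = 25
σ = (3, 1, 2): 23 + 11 + 14 = 48
σ = (3, 2, 1): 23 + 30 + 3 = 56
Optimal value attained by: σ = (3, 2, 1).
Answer: det⊕(M) = 56; verdict: NONSINGULAR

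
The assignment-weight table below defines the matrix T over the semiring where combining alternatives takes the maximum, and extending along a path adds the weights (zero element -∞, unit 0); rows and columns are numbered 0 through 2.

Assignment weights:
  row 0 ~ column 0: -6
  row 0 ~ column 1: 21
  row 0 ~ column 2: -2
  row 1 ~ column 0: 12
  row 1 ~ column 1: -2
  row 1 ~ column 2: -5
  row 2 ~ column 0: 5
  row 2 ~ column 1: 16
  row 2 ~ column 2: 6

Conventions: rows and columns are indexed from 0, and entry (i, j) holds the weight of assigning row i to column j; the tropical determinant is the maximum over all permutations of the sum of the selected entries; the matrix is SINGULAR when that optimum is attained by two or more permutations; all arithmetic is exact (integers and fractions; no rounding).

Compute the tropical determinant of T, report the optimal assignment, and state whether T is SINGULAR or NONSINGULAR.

σ = (0, 1, 2): (-6) + (-2) + 6 = -2
σ = (0, 2, 1): (-6) + (-5) + 16 = 5
σ = (1, 0, 2): 21 + 12 + 6 = 39
σ = (1, 2, 0): 21 + (-5) + 5 = 21
σ = (2, 0, 1): (-2) + 12 + 16 = 26
σ = (2, 1, 0): (-2) + (-2) + 5 = 1
Optimal value attained by: σ = (1, 0, 2).
Answer: det⊕(T) = 39; verdict: NONSINGULAR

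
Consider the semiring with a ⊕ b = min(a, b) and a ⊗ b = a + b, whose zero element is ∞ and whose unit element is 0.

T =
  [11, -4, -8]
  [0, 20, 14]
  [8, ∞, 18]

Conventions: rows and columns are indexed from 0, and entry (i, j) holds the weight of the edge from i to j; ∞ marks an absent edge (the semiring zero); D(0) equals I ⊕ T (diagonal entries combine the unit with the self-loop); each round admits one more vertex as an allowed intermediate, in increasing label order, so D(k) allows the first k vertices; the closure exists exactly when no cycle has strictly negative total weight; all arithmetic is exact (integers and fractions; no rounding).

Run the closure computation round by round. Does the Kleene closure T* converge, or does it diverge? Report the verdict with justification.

D(0):
  [0, -4, -8]
  [0, 0, 14]
  [8, ∞, 0]
Detection: at round 1, diagonal entry (1, 1) turns strictly negative.
Key observation: the cycle 1->0->1 has total weight 0 + (-4), which is strictly negative.
Answer: DIVERGES — negative cycle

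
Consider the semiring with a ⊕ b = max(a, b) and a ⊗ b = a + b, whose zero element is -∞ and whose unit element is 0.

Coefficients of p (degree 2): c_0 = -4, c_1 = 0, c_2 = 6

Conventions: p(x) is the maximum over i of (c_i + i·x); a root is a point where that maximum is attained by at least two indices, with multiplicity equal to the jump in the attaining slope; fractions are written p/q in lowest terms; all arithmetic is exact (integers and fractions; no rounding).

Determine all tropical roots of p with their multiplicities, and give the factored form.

hull edge (i=0, c=-4) to (i=2, c=6): slope 5, span 2
Factored form: p(x) = 6 ⊗ (x ⊕ (-5)) ⊗ (x ⊕ (-5))
Answer: roots = -5 (mult 2)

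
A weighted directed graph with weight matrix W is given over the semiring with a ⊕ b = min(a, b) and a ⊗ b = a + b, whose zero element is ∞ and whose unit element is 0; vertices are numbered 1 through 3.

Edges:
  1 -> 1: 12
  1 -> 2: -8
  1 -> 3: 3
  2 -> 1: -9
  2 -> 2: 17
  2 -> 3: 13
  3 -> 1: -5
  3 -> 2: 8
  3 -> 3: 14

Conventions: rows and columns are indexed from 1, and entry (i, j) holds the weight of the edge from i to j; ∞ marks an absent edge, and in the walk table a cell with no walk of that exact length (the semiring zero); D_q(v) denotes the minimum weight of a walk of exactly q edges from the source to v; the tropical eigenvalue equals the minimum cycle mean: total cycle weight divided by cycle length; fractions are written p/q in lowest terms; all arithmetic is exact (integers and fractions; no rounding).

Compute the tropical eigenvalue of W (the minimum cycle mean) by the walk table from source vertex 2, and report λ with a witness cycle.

q=0: [∞, 0, ∞]
q=1: [-9, 17, 13]
q=2: [3, -17, -6]
q=3: [-26, -5, -4]
Optimal cycle mean attained by: cycle 1->2->1, total (-8) + (-9), length 2.
Answer: λ = -17/2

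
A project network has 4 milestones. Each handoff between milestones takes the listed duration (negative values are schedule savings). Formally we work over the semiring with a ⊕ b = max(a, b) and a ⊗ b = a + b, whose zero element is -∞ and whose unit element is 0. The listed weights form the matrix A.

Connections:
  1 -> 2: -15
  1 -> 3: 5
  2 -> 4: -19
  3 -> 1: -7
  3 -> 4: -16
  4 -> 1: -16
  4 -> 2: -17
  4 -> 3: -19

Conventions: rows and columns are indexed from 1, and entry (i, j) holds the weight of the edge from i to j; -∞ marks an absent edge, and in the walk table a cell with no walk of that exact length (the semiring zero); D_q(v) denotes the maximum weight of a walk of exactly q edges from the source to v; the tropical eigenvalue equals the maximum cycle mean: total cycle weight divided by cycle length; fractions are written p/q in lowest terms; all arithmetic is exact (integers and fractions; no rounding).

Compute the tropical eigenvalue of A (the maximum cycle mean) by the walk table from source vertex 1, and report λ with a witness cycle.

q=0: [0, -∞, -∞, -∞]
q=1: [-∞, -15, 5, -∞]
q=2: [-2, -∞, -∞, -11]
q=3: [-27, -17, 3, -∞]
q=4: [-4, -42, -22, -13]
Optimal cycle mean attained by: cycle 1->3->1, total 5 + (-7), length 2.
Answer: λ = -1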